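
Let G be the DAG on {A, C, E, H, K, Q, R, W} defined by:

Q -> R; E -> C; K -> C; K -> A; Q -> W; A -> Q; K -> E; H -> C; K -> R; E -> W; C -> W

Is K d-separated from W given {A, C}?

We examine all 6 paths between K and W:
Path 1: K → C → W
  C is a chain here and C is conditioned on, so the path is blocked at C.
Path 2: K → C ← E → W
  C is a collider and C is conditioned on, which opens it; E is a fork and E is not conditioned on — no node blocks this path, so it is active.
Path 3: K → A → Q → W
  A is a chain here and A is conditioned on, so the path is blocked at A.
Path 4: K → R ← Q → W
  R is a collider here and neither R nor any of its descendants is conditioned on, so the collider stays closed — the path is blocked at R.
Path 5: K → E → C → W
  C is a chain here and C is conditioned on, so the path is blocked at C.
Path 6: K → E → W
  E is a chain and E is not conditioned on — no node blocks this path, so it is active.
Since the path K → C ← E → W is active, K and W are not d-separated given {A, C}.

No — K and W are not d-separated given {A, C}.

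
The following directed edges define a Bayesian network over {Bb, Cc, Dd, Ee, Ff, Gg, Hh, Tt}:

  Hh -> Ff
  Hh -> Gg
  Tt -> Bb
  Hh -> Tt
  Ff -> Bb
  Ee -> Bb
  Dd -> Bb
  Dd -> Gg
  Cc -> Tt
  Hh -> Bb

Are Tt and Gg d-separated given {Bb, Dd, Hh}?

Enumerating the 6 paths from Tt to Gg and testing each for blocking by {Bb, Dd, Hh}:
Path 1: Tt ← Hh → Ff → Bb ← Dd → Gg
  Hh is a fork here and Hh is conditioned on, so the path is blocked at Hh.
Path 2: Tt ← Hh → Bb ← Dd → Gg
  Hh is a fork here and Hh is conditioned on, so the path is blocked at Hh.
Path 3: Tt ← Hh → Gg
  Hh is a fork here and Hh is conditioned on, so the path is blocked at Hh.
Path 4: Tt → Bb ← Hh → Gg
  Hh is a fork here and Hh is conditioned on, so the path is blocked at Hh.
Path 5: Tt → Bb ← Ff ← Hh → Gg
  Hh is a fork here and Hh is conditioned on, so the path is blocked at Hh.
Path 6: Tt → Bb ← Dd → Gg
  Dd is a fork here and Dd is conditioned on, so the path is blocked at Dd.
Since every path is blocked, d-separation holds.

Yes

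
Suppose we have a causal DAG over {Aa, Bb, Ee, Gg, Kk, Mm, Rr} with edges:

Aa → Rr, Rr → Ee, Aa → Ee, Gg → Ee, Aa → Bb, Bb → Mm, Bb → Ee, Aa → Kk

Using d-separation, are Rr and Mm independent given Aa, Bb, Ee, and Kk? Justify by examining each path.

Enumerating the 4 paths from Rr to Mm and testing each for blocking by {Aa, Bb, Ee, Kk}:
Path 1: Rr → Ee ← Bb → Mm
  Bb is a fork here and Bb is conditioned on, so the path is blocked at Bb.
Path 2: Rr → Ee ← Aa → Bb → Mm
  Aa is a fork here and Aa is conditioned on, so the path is blocked at Aa.
Path 3: Rr ← Aa → Ee ← Bb → Mm
  Aa is a fork here and Aa is conditioned on, so the path is blocked at Aa.
Path 4: Rr ← Aa → Bb → Mm
  Aa is a fork here and Aa is conditioned on, so the path is blocked at Aa.
Every path is blocked, so Rr and Mm are d-separated given {Aa, Bb, Ee, Kk}.

Yes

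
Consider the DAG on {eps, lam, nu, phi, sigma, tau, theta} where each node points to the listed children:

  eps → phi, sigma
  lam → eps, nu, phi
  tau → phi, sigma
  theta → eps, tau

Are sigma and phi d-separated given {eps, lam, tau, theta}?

Yes

There are 6 undirected paths between sigma and phi; checking each against the conditioning set {eps, lam, tau, theta}:
Path 1: sigma ← eps ← lam → phi
  eps is a chain here and eps is conditioned on, so the path is blocked at eps.
Path 2: sigma ← eps ← theta → tau → phi
  eps is a chain here and eps is conditioned on, so the path is blocked at eps.
Path 3: sigma ← eps → phi
  eps is a fork here and eps is conditioned on, so the path is blocked at eps.
Path 4: sigma ← tau ← theta → eps ← lam → phi
  tau is a chain here and tau is conditioned on, so the path is blocked at tau.
Path 5: sigma ← tau ← theta → eps → phi
  tau is a chain here and tau is conditioned on, so the path is blocked at tau.
Path 6: sigma ← tau → phi
  tau is a fork here and tau is conditioned on, so the path is blocked at tau.
All paths are blocked; sigma ⊥ phi | {eps, lam, tau, theta} holds.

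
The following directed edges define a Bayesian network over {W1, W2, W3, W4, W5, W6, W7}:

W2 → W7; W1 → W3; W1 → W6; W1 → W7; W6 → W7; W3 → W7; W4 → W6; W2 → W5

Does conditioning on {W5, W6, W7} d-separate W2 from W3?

We examine all 3 paths between W2 and W3:
Path 1: W2 → W7 ← W3
  W7 is a collider and W7 is conditioned on, which opens it — no node blocks this path, so it is active.
Path 2: W2 → W7 ← W1 → W3
  W7 is a collider and W7 is conditioned on, which opens it; W1 is a fork and W1 is not conditioned on — no node blocks this path, so it is active.
Path 3: W2 → W7 ← W6 ← W1 → W3
  W6 is a chain here and W6 is conditioned on, so the path is blocked at W6.
At least one path is unblocked, so d-separation fails.

No — W2 and W3 are not d-separated given {W5, W6, W7}.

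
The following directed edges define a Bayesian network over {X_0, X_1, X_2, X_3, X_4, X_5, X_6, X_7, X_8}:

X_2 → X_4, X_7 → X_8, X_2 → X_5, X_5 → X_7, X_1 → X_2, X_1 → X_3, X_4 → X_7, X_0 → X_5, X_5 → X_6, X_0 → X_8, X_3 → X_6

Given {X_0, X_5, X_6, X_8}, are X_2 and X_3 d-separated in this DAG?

No

Enumerating the 4 paths from X_2 to X_3 and testing each for blocking by {X_0, X_5, X_6, X_8}:
Path 1: X_2 → X_4 → X_7 ← X_5 → X_6 ← X_3
  X_5 is a fork here and X_5 is conditioned on, so the path is blocked at X_5.
Path 2: X_2 → X_4 → X_7 → X_8 ← X_0 → X_5 → X_6 ← X_3
  X_0 is a fork here and X_0 is conditioned on, so the path is blocked at X_0.
Path 3: X_2 ← X_1 → X_3
  X_1 is a fork and X_1 is not conditioned on — no node blocks this path, so it is active.
Path 4: X_2 → X_5 → X_6 ← X_3
  X_5 is a chain here and X_5 is conditioned on, so the path is blocked at X_5.
At least one path is unblocked, so d-separation fails.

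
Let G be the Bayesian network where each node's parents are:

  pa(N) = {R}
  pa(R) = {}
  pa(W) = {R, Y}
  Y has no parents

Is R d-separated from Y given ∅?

Yes

The only undirected path from R to Y is:
  1. R → W ← Y — W:collider[blocks] ⇒ blocked
Every path is blocked, so R and Y are d-separated given ∅.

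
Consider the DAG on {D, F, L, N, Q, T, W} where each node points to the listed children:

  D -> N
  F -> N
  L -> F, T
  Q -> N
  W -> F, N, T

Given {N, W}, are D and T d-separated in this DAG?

Enumerating the 4 paths from D to T and testing each for blocking by {N, W}:
Path 1: D → N ← W → T
  W is a fork here and W is conditioned on, so the path is blocked at W.
Path 2: D → N ← W → F ← L → T
  W is a fork here and W is conditioned on, so the path is blocked at W.
Path 3: D → N ← F ← L → T
  N is a collider and N is conditioned on, which opens it; F is a chain and F is not conditioned on; L is a fork and L is not conditioned on — no node blocks this path, so it is active.
Path 4: D → N ← F ← W → T
  W is a fork here and W is conditioned on, so the path is blocked at W.
At least one path is unblocked, so d-separation fails.

No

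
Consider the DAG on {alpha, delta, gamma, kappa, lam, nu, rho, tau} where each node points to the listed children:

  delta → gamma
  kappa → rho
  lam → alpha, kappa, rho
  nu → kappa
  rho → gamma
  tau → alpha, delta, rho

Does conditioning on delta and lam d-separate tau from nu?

Yes

There are 6 undirected paths between tau and nu; checking each against the conditioning set {delta, lam}:
  1. tau → delta → gamma ← rho ← kappa ← nu — delta:chain[blocks]; gamma:collider[blocks]; rho:chain[open]; kappa:chain[open] ⇒ blocked
  2. tau → delta → gamma ← rho ← lam → kappa ← nu — delta:chain[blocks]; gamma:collider[blocks]; rho:chain[open]; lam:fork[blocks]; kappa:collider[blocks] ⇒ blocked
  3. tau → alpha ← lam → kappa ← nu — alpha:collider[blocks]; lam:fork[blocks]; kappa:collider[blocks] ⇒ blocked
  4. tau → alpha ← lam → rho ← kappa ← nu — alpha:collider[blocks]; lam:fork[blocks]; rho:collider[blocks]; kappa:chain[open] ⇒ blocked
  5. tau → rho ← kappa ← nu — rho:collider[blocks]; kappa:chain[open] ⇒ blocked
  6. tau → rho ← lam → kappa ← nu — rho:collider[blocks]; lam:fork[blocks]; kappa:collider[blocks] ⇒ blocked
Every path is blocked, so tau and nu are d-separated given {delta, lam}.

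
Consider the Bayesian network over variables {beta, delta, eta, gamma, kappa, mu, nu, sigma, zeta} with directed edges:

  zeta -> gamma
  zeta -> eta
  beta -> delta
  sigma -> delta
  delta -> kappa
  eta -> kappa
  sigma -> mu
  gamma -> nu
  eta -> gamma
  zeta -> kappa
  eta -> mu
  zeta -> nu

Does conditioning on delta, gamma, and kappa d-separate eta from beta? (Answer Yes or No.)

Yes

We examine all 5 paths between eta and beta:
  1. eta ← zeta → kappa ← delta ← beta — zeta:fork[open]; kappa:collider[open]; delta:chain[blocks] ⇒ blocked
  2. eta → mu ← sigma → delta ← beta — mu:collider[blocks]; sigma:fork[open]; delta:collider[open] ⇒ blocked
  3. eta → gamma ← zeta → kappa ← delta ← beta — gamma:collider[open]; zeta:fork[open]; kappa:collider[open]; delta:chain[blocks] ⇒ blocked
  4. eta → gamma → nu ← zeta → kappa ← delta ← beta — gamma:chain[blocks]; nu:collider[blocks]; zeta:fork[open]; kappa:collider[open]; delta:chain[blocks] ⇒ blocked
  5. eta → kappa ← delta ← beta — kappa:collider[open]; delta:chain[blocks] ⇒ blocked
Every path is blocked, so eta and beta are d-separated given {delta, gamma, kappa}.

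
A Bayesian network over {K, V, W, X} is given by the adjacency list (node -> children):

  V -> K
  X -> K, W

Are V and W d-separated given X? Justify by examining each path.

Yes

The only undirected path from V to W is:
Path 1: V → K ← X → W
  K is a collider here and neither K nor any of its descendants is conditioned on, so the collider stays closed — the path is blocked at K.
Every path is blocked, so V and W are d-separated given {X}.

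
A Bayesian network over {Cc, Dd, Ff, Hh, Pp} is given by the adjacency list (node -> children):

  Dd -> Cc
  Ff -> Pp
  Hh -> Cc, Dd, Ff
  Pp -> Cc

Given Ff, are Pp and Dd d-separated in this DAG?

Yes

Enumerating the 4 paths from Pp to Dd and testing each for blocking by {Ff}:
  1. Pp → Cc ← Hh → Dd — Cc:collider[blocks]; Hh:fork[open] ⇒ blocked
  2. Pp → Cc ← Dd — Cc:collider[blocks] ⇒ blocked
  3. Pp ← Ff ← Hh → Cc ← Dd — Ff:chain[blocks]; Hh:fork[open]; Cc:collider[blocks] ⇒ blocked
  4. Pp ← Ff ← Hh → Dd — Ff:chain[blocks]; Hh:fork[open] ⇒ blocked
Every path is blocked, so Pp and Dd are d-separated given {Ff}.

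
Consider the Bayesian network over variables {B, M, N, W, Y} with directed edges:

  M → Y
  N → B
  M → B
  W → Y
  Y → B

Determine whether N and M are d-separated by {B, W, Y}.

No

2 paths connect N and M; each must be blocked for d-separation to hold:
Path 1: N → B ← Y ← M
  Y is a chain here and Y is conditioned on, so the path is blocked at Y.
Path 2: N → B ← M
  B is a collider and B is conditioned on, which opens it — no node blocks this path, so it is active.
At least one path is unblocked, so d-separation fails.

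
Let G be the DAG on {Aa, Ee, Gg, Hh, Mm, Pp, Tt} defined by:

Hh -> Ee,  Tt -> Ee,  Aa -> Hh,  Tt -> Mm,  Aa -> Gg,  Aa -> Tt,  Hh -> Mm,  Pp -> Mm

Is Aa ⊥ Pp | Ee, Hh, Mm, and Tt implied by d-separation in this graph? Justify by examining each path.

Enumerating the 4 paths from Aa to Pp and testing each for blocking by {Ee, Hh, Mm, Tt}:
  1. Aa → Hh → Ee ← Tt → Mm ← Pp — Hh:chain[blocks]; Ee:collider[open]; Tt:fork[blocks]; Mm:collider[open] ⇒ blocked
  2. Aa → Hh → Mm ← Pp — Hh:chain[blocks]; Mm:collider[open] ⇒ blocked
  3. Aa → Tt → Ee ← Hh → Mm ← Pp — Tt:chain[blocks]; Ee:collider[open]; Hh:fork[blocks]; Mm:collider[open] ⇒ blocked
  4. Aa → Tt → Mm ← Pp — Tt:chain[blocks]; Mm:collider[open] ⇒ blocked
All paths are blocked; Aa ⊥ Pp | {Ee, Hh, Mm, Tt} holds.

Yes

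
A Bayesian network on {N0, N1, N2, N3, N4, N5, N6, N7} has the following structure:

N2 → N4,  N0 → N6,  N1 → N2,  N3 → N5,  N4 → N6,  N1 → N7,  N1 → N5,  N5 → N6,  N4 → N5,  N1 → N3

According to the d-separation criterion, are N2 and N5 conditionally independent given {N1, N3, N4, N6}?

Enumerating the 4 paths from N2 to N5 and testing each for blocking by {N1, N3, N4, N6}:
Path 1: N2 → N4 → N5
  N4 is a chain here and N4 is conditioned on, so the path is blocked at N4.
Path 2: N2 → N4 → N6 ← N5
  N4 is a chain here and N4 is conditioned on, so the path is blocked at N4.
Path 3: N2 ← N1 → N5
  N1 is a fork here and N1 is conditioned on, so the path is blocked at N1.
Path 4: N2 ← N1 → N3 → N5
  N1 is a fork here and N1 is conditioned on, so the path is blocked at N1.
All paths are blocked; N2 ⊥ N5 | {N1, N3, N4, N6} holds.

Yes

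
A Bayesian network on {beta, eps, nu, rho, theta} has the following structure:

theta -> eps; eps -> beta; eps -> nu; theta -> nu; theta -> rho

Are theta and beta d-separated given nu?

There are 2 undirected paths between theta and beta; checking each against the conditioning set {nu}:
Path 1: theta → nu ← eps → beta
  nu is a collider and nu is conditioned on, which opens it; eps is a fork and eps is not conditioned on — no node blocks this path, so it is active.
Path 2: theta → eps → beta
  eps is a chain and eps is not conditioned on — no node blocks this path, so it is active.
Since the path theta → nu ← eps → beta is active, theta and beta are not d-separated given {nu}.

No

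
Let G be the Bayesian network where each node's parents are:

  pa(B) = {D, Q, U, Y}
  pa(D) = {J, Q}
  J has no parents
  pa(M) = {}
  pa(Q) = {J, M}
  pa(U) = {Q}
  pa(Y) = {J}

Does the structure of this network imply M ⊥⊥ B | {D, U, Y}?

We examine all 6 paths between M and B:
Path 1: M → Q → U → B
  U is a chain here and U is conditioned on, so the path is blocked at U.
Path 2: M → Q → D ← J → Y → B
  Y is a chain here and Y is conditioned on, so the path is blocked at Y.
Path 3: M → Q → D → B
  D is a chain here and D is conditioned on, so the path is blocked at D.
Path 4: M → Q ← J → D → B
  D is a chain here and D is conditioned on, so the path is blocked at D.
Path 5: M → Q ← J → Y → B
  Y is a chain here and Y is conditioned on, so the path is blocked at Y.
Path 6: M → Q → B
  Q is a chain and Q is not conditioned on — no node blocks this path, so it is active.
Since the path M → Q → B is active, M and B are not d-separated given {D, U, Y}.

No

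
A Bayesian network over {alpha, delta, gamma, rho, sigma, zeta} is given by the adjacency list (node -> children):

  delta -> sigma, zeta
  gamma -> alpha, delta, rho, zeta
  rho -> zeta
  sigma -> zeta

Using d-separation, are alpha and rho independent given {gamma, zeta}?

4 paths connect alpha and rho; each must be blocked for d-separation to hold:
Path 1: alpha ← gamma → rho
  gamma is a fork here and gamma is conditioned on, so the path is blocked at gamma.
Path 2: alpha ← gamma → zeta ← rho
  gamma is a fork here and gamma is conditioned on, so the path is blocked at gamma.
Path 3: alpha ← gamma → delta → sigma → zeta ← rho
  gamma is a fork here and gamma is conditioned on, so the path is blocked at gamma.
Path 4: alpha ← gamma → delta → zeta ← rho
  gamma is a fork here and gamma is conditioned on, so the path is blocked at gamma.
Every path is blocked, so alpha and rho are d-separated given {gamma, zeta}.

Yes — alpha and rho are d-separated given {gamma, zeta}.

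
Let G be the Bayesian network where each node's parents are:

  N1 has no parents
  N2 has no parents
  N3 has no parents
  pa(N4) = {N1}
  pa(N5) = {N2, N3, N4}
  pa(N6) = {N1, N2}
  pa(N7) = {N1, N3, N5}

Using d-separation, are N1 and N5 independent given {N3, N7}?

No

4 paths connect N1 and N5; each must be blocked for d-separation to hold:
Path 1: N1 → N4 → N5
  N4 is a chain and N4 is not conditioned on — no node blocks this path, so it is active.
Path 2: N1 → N7 ← N3 → N5
  N3 is a fork here and N3 is conditioned on, so the path is blocked at N3.
Path 3: N1 → N7 ← N5
  N7 is a collider and N7 is conditioned on, which opens it — no node blocks this path, so it is active.
Path 4: N1 → N6 ← N2 → N5
  N6 is a collider here and neither N6 nor any of its descendants is conditioned on, so the collider stays closed — the path is blocked at N6.
Since the path N1 → N4 → N5 is active, N1 and N5 are not d-separated given {N3, N7}.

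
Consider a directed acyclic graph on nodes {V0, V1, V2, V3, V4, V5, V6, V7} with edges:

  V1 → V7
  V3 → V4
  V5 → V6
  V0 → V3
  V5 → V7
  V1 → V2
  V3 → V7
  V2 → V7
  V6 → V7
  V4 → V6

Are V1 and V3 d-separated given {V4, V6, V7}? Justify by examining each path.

There are 6 undirected paths between V1 and V3; checking each against the conditioning set {V4, V6, V7}:
  1. V1 → V2 → V7 ← V5 → V6 ← V4 ← V3 — V2:chain[open]; V7:collider[open]; V5:fork[open]; V6:collider[open]; V4:chain[blocks] ⇒ blocked
  2. V1 → V2 → V7 ← V3 — V2:chain[open]; V7:collider[open] ⇒ active
  3. V1 → V2 → V7 ← V6 ← V4 ← V3 — V2:chain[open]; V7:collider[open]; V6:chain[blocks]; V4:chain[blocks] ⇒ blocked
  4. V1 → V7 ← V5 → V6 ← V4 ← V3 — V7:collider[open]; V5:fork[open]; V6:collider[open]; V4:chain[blocks] ⇒ blocked
  5. V1 → V7 ← V3 — V7:collider[open] ⇒ active
  6. V1 → V7 ← V6 ← V4 ← V3 — V7:collider[open]; V6:chain[blocks]; V4:chain[blocks] ⇒ blocked
Since the path V1 → V2 → V7 ← V3 is active, V1 and V3 are not d-separated given {V4, V6, V7}.

No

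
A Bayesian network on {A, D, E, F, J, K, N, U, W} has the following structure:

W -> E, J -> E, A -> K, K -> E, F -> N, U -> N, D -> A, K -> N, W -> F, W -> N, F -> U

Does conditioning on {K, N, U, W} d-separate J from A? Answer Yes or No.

We examine all 4 paths between J and A:
Path 1: J → E ← W → F → U → N ← K ← A
  E is a collider here and neither E nor any of its descendants is conditioned on, so the collider stays closed — the path is blocked at E.
Path 2: J → E ← W → F → N ← K ← A
  E is a collider here and neither E nor any of its descendants is conditioned on, so the collider stays closed — the path is blocked at E.
Path 3: J → E ← W → N ← K ← A
  E is a collider here and neither E nor any of its descendants is conditioned on, so the collider stays closed — the path is blocked at E.
Path 4: J → E ← K ← A
  E is a collider here and neither E nor any of its descendants is conditioned on, so the collider stays closed — the path is blocked at E.
All paths are blocked; J ⊥ A | {K, N, U, W} holds.

Yes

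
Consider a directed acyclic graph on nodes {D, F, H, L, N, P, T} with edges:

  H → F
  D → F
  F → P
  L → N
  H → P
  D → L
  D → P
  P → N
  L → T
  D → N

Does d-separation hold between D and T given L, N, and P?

Yes

There are 5 undirected paths between D and T; checking each against the conditioning set {L, N, P}:
  1. D → L → T — L:chain[blocks] ⇒ blocked
  2. D → P → N ← L → T — P:chain[blocks]; N:collider[open]; L:fork[blocks] ⇒ blocked
  3. D → N ← L → T — N:collider[open]; L:fork[blocks] ⇒ blocked
  4. D → F ← H → P → N ← L → T — F:collider[open]; H:fork[open]; P:chain[blocks]; N:collider[open]; L:fork[blocks] ⇒ blocked
  5. D → F → P → N ← L → T — F:chain[open]; P:chain[blocks]; N:collider[open]; L:fork[blocks] ⇒ blocked
Every path is blocked, so D and T are d-separated given {L, N, P}.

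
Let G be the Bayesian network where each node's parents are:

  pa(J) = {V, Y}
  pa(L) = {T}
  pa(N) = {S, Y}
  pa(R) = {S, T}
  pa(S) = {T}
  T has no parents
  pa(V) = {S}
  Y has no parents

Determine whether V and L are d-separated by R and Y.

No — V and L are not d-separated given {R, Y}.

We examine all 4 paths between V and L:
Path 1: V → J ← Y → N ← S → R ← T → L
  J is a collider here and neither J nor any of its descendants is conditioned on, so the collider stays closed — the path is blocked at J.
Path 2: V → J ← Y → N ← S ← T → L
  J is a collider here and neither J nor any of its descendants is conditioned on, so the collider stays closed — the path is blocked at J.
Path 3: V ← S → R ← T → L
  S is a fork and S is not conditioned on; R is a collider and R is conditioned on, which opens it; T is a fork and T is not conditioned on — no node blocks this path, so it is active.
Path 4: V ← S ← T → L
  S is a chain and S is not conditioned on; T is a fork and T is not conditioned on — no node blocks this path, so it is active.
Because an active path exists, V and L are not d-separated.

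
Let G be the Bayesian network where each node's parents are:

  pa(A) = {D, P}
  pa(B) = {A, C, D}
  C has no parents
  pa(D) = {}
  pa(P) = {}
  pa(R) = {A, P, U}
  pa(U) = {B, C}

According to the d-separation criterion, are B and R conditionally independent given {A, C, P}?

There are 6 undirected paths between B and R; checking each against the conditioning set {A, C, P}:
Path 1: B ← D → A → R
  A is a chain here and A is conditioned on, so the path is blocked at A.
Path 2: B ← D → A ← P → R
  P is a fork here and P is conditioned on, so the path is blocked at P.
Path 3: B ← A → R
  A is a fork here and A is conditioned on, so the path is blocked at A.
Path 4: B ← A ← P → R
  A is a chain here and A is conditioned on, so the path is blocked at A.
Path 5: B → U → R
  U is a chain and U is not conditioned on — no node blocks this path, so it is active.
Path 6: B ← C → U → R
  C is a fork here and C is conditioned on, so the path is blocked at C.
Because an active path exists, B and R are not d-separated.

No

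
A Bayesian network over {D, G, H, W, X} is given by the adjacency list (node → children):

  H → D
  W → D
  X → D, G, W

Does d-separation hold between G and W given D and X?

Yes

2 paths connect G and W; each must be blocked for d-separation to hold:
  1. G ← X → W — X:fork[blocks] ⇒ blocked
  2. G ← X → D ← W — X:fork[blocks]; D:collider[open] ⇒ blocked
All paths are blocked; G ⊥ W | {D, X} holds.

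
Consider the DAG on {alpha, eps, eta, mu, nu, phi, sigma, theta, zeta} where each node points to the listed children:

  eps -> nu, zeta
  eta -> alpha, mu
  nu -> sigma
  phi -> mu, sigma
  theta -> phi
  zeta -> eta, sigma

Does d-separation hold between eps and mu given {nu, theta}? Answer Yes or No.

We examine all 4 paths between eps and mu:
Path 1: eps → nu → sigma ← phi → mu
  nu is a chain here and nu is conditioned on, so the path is blocked at nu.
Path 2: eps → nu → sigma ← zeta → eta → mu
  nu is a chain here and nu is conditioned on, so the path is blocked at nu.
Path 3: eps → zeta → eta → mu
  zeta is a chain and zeta is not conditioned on; eta is a chain and eta is not conditioned on — no node blocks this path, so it is active.
Path 4: eps → zeta → sigma ← phi → mu
  sigma is a collider here and neither sigma nor any of its descendants is conditioned on, so the collider stays closed — the path is blocked at sigma.
Because an active path exists, eps and mu are not d-separated.

No — eps and mu are not d-separated given {nu, theta}.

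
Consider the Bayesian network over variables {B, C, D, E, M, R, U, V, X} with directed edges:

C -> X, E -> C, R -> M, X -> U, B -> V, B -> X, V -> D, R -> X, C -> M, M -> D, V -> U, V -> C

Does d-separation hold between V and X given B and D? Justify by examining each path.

No

6 paths connect V and X; each must be blocked for d-separation to hold:
  1. V → D ← M ← R → X — D:collider[open]; M:chain[open]; R:fork[open] ⇒ active
  2. V → D ← M ← C → X — D:collider[open]; M:chain[open]; C:fork[open] ⇒ active
  3. V ← B → X — B:fork[blocks] ⇒ blocked
  4. V → U ← X — U:collider[blocks] ⇒ blocked
  5. V → C → X — C:chain[open] ⇒ active
  6. V → C → M ← R → X — C:chain[open]; M:collider[open]; R:fork[open] ⇒ active
Because an active path exists, V and X are not d-separated.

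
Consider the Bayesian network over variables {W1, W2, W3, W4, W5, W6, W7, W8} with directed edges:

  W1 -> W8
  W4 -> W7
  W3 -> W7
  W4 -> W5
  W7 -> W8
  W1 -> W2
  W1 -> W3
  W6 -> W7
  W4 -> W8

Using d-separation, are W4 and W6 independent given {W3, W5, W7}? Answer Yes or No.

No

There are 3 undirected paths between W4 and W6; checking each against the conditioning set {W3, W5, W7}:
Path 1: W4 → W7 ← W6
  W7 is a collider and W7 is conditioned on, which opens it — no node blocks this path, so it is active.
Path 2: W4 → W8 ← W7 ← W6
  W8 is a collider here and neither W8 nor any of its descendants is conditioned on, so the collider stays closed — the path is blocked at W8.
Path 3: W4 → W8 ← W1 → W3 → W7 ← W6
  W8 is a collider here and neither W8 nor any of its descendants is conditioned on, so the collider stays closed — the path is blocked at W8.
Because an active path exists, W4 and W6 are not d-separated.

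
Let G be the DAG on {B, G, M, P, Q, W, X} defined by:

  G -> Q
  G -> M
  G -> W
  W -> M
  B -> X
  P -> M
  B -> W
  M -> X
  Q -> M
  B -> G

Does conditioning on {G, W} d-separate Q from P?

Yes — Q and P are d-separated given {G, W}.

We examine all 6 paths between Q and P:
  1. Q → M ← P — M:collider[blocks] ⇒ blocked
  2. Q ← G → M ← P — G:fork[blocks]; M:collider[blocks] ⇒ blocked
  3. Q ← G ← B → W → M ← P — G:chain[blocks]; B:fork[open]; W:chain[blocks]; M:collider[blocks] ⇒ blocked
  4. Q ← G ← B → X ← M ← P — G:chain[blocks]; B:fork[open]; X:collider[blocks]; M:chain[open] ⇒ blocked
  5. Q ← G → W → M ← P — G:fork[blocks]; W:chain[blocks]; M:collider[blocks] ⇒ blocked
  6. Q ← G → W ← B → X ← M ← P — G:fork[blocks]; W:collider[open]; B:fork[open]; X:collider[blocks]; M:chain[open] ⇒ blocked
All paths are blocked; Q ⊥ P | {G, W} holds.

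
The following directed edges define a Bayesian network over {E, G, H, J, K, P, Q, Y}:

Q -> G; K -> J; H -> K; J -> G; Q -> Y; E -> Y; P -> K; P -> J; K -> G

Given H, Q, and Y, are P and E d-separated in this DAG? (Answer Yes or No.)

Yes

We examine all 4 paths between P and E:
Path 1: P → J ← K → G ← Q → Y ← E
  J is a collider here and neither J nor any of its descendants is conditioned on, so the collider stays closed — the path is blocked at J.
Path 2: P → J → G ← Q → Y ← E
  G is a collider here and neither G nor any of its descendants is conditioned on, so the collider stays closed — the path is blocked at G.
Path 3: P → K → J → G ← Q → Y ← E
  G is a collider here and neither G nor any of its descendants is conditioned on, so the collider stays closed — the path is blocked at G.
Path 4: P → K → G ← Q → Y ← E
  G is a collider here and neither G nor any of its descendants is conditioned on, so the collider stays closed — the path is blocked at G.
Every path is blocked, so P and E are d-separated given {H, Q, Y}.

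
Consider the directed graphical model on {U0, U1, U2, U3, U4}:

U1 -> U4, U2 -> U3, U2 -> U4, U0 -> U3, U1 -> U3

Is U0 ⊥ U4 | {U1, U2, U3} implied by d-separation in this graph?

Yes

Enumerating the 2 paths from U0 to U4 and testing each for blocking by {U1, U2, U3}:
Path 1: U0 → U3 ← U1 → U4
  U1 is a fork here and U1 is conditioned on, so the path is blocked at U1.
Path 2: U0 → U3 ← U2 → U4
  U2 is a fork here and U2 is conditioned on, so the path is blocked at U2.
All paths are blocked; U0 ⊥ U4 | {U1, U2, U3} holds.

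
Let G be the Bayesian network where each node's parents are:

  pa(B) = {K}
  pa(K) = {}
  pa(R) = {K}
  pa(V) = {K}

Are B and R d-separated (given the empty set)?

Only one path connects B and R:
Path 1: B ← K → R
  K is a fork and K is not conditioned on — no node blocks this path, so it is active.
Because an active path exists, B and R are not d-separated.

No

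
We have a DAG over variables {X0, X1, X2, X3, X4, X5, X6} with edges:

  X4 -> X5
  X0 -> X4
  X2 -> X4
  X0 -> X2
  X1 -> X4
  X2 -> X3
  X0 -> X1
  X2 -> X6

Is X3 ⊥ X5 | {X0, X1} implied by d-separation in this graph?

We examine all 3 paths between X3 and X5:
Path 1: X3 ← X2 ← X0 → X1 → X4 → X5
  X0 is a fork here and X0 is conditioned on, so the path is blocked at X0.
Path 2: X3 ← X2 ← X0 → X4 → X5
  X0 is a fork here and X0 is conditioned on, so the path is blocked at X0.
Path 3: X3 ← X2 → X4 → X5
  X2 is a fork and X2 is not conditioned on; X4 is a chain and X4 is not conditioned on — no node blocks this path, so it is active.
Because an active path exists, X3 and X5 are not d-separated.

No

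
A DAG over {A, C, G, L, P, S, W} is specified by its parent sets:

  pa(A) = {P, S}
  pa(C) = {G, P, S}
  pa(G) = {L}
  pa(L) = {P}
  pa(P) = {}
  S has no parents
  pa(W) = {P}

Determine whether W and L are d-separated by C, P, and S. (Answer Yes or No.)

Enumerating the 3 paths from W to L and testing each for blocking by {C, P, S}:
Path 1: W ← P → L
  P is a fork here and P is conditioned on, so the path is blocked at P.
Path 2: W ← P → A ← S → C ← G ← L
  P is a fork here and P is conditioned on, so the path is blocked at P.
Path 3: W ← P → C ← G ← L
  P is a fork here and P is conditioned on, so the path is blocked at P.
Since every path is blocked, d-separation holds.

Yes — W and L are d-separated given {C, P, S}.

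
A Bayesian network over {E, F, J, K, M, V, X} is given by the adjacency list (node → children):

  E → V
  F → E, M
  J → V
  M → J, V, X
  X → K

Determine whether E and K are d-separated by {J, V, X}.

Yes

There are 3 undirected paths between E and K; checking each against the conditioning set {J, V, X}:
  1. E ← F → M → X → K — F:fork[open]; M:chain[open]; X:chain[blocks] ⇒ blocked
  2. E → V ← J ← M → X → K — V:collider[open]; J:chain[blocks]; M:fork[open]; X:chain[blocks] ⇒ blocked
  3. E → V ← M → X → K — V:collider[open]; M:fork[open]; X:chain[blocks] ⇒ blocked
Since every path is blocked, d-separation holds.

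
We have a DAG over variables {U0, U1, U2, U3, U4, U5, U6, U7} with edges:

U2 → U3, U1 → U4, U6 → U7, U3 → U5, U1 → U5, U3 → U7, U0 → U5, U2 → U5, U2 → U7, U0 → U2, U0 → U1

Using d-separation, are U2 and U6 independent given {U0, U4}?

There are 5 undirected paths between U2 and U6; checking each against the conditioning set {U0, U4}:
  1. U2 → U3 → U7 ← U6 — U3:chain[open]; U7:collider[blocks] ⇒ blocked
  2. U2 ← U0 → U1 → U5 ← U3 → U7 ← U6 — U0:fork[blocks]; U1:chain[open]; U5:collider[blocks]; U3:fork[open]; U7:collider[blocks] ⇒ blocked
  3. U2 ← U0 → U5 ← U3 → U7 ← U6 — U0:fork[blocks]; U5:collider[blocks]; U3:fork[open]; U7:collider[blocks] ⇒ blocked
  4. U2 → U5 ← U3 → U7 ← U6 — U5:collider[blocks]; U3:fork[open]; U7:collider[blocks] ⇒ blocked
  5. U2 → U7 ← U6 — U7:collider[blocks] ⇒ blocked
All paths are blocked; U2 ⊥ U6 | {U0, U4} holds.

Yes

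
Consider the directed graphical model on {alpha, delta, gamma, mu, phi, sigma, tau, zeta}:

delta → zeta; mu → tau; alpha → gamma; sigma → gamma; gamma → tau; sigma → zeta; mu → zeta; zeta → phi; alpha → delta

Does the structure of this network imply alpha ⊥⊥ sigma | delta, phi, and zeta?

Enumerating the 4 paths from alpha to sigma and testing each for blocking by {delta, phi, zeta}:
Path 1: alpha → gamma → tau ← mu → zeta ← sigma
  tau is a collider here and neither tau nor any of its descendants is conditioned on, so the collider stays closed — the path is blocked at tau.
Path 2: alpha → gamma ← sigma
  gamma is a collider here and neither gamma nor any of its descendants is conditioned on, so the collider stays closed — the path is blocked at gamma.
Path 3: alpha → delta → zeta ← mu → tau ← gamma ← sigma
  delta is a chain here and delta is conditioned on, so the path is blocked at delta.
Path 4: alpha → delta → zeta ← sigma
  delta is a chain here and delta is conditioned on, so the path is blocked at delta.
Every path is blocked, so alpha and sigma are d-separated given {delta, phi, zeta}.

Yes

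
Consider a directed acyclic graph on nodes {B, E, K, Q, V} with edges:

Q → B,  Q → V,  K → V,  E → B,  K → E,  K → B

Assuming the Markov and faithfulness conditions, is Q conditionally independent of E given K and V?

Yes — Q and E are d-separated given {K, V}.

4 paths connect Q and E; each must be blocked for d-separation to hold:
Path 1: Q → V ← K → B ← E
  K is a fork here and K is conditioned on, so the path is blocked at K.
Path 2: Q → V ← K → E
  K is a fork here and K is conditioned on, so the path is blocked at K.
Path 3: Q → B ← E
  B is a collider here and neither B nor any of its descendants is conditioned on, so the collider stays closed — the path is blocked at B.
Path 4: Q → B ← K → E
  B is a collider here and neither B nor any of its descendants is conditioned on, so the collider stays closed — the path is blocked at B.
Since every path is blocked, d-separation holds.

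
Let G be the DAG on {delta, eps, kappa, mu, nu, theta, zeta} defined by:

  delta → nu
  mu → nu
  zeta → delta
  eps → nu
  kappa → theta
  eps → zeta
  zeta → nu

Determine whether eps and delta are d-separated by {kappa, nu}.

We examine all 4 paths between eps and delta:
  1. eps → nu ← delta — nu:collider[open] ⇒ active
  2. eps → nu ← zeta → delta — nu:collider[open]; zeta:fork[open] ⇒ active
  3. eps → zeta → delta — zeta:chain[open] ⇒ active
  4. eps → zeta → nu ← delta — zeta:chain[open]; nu:collider[open] ⇒ active
Because an active path exists, eps and delta are not d-separated.

No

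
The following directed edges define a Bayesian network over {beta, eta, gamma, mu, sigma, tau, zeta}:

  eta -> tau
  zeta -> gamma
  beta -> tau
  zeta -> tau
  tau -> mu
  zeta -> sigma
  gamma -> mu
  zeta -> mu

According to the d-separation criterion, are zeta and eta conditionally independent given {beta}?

Enumerating the 3 paths from zeta to eta and testing each for blocking by {beta}:
  1. zeta → tau ← eta — tau:collider[blocks] ⇒ blocked
  2. zeta → mu ← tau ← eta — mu:collider[blocks]; tau:chain[open] ⇒ blocked
  3. zeta → gamma → mu ← tau ← eta — gamma:chain[open]; mu:collider[blocks]; tau:chain[open] ⇒ blocked
All paths are blocked; zeta ⊥ eta | {beta} holds.

Yes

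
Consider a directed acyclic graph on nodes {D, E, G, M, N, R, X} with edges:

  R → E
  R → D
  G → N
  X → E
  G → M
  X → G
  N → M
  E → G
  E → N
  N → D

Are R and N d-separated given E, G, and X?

Yes — R and N are d-separated given {E, G, X}.

We examine all 6 paths between R and N:
Path 1: R → E → N
  E is a chain here and E is conditioned on, so the path is blocked at E.
Path 2: R → E ← X → G → N
  X is a fork here and X is conditioned on, so the path is blocked at X.
Path 3: R → E ← X → G → M ← N
  X is a fork here and X is conditioned on, so the path is blocked at X.
Path 4: R → E → G → N
  E is a chain here and E is conditioned on, so the path is blocked at E.
Path 5: R → E → G → M ← N
  E is a chain here and E is conditioned on, so the path is blocked at E.
Path 6: R → D ← N
  D is a collider here and neither D nor any of its descendants is conditioned on, so the collider stays closed — the path is blocked at D.
Every path is blocked, so R and N are d-separated given {E, G, X}.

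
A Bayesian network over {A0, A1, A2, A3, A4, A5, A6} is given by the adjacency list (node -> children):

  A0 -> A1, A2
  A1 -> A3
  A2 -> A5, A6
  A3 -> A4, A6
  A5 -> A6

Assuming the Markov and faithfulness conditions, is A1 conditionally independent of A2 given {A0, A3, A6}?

Enumerating the 3 paths from A1 to A2 and testing each for blocking by {A0, A3, A6}:
  1. A1 → A3 → A6 ← A2 — A3:chain[blocks]; A6:collider[open] ⇒ blocked
  2. A1 → A3 → A6 ← A5 ← A2 — A3:chain[blocks]; A6:collider[open]; A5:chain[open] ⇒ blocked
  3. A1 ← A0 → A2 — A0:fork[blocks] ⇒ blocked
All paths are blocked; A1 ⊥ A2 | {A0, A3, A6} holds.

Yes — A1 and A2 are d-separated given {A0, A3, A6}.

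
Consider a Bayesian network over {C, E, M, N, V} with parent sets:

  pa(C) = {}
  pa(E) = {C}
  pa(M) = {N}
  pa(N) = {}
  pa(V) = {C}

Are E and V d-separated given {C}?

Only one path connects E and V:
Path 1: E ← C → V
  C is a fork here and C is conditioned on, so the path is blocked at C.
Since every path is blocked, d-separation holds.

Yes — E and V are d-separated given {C}.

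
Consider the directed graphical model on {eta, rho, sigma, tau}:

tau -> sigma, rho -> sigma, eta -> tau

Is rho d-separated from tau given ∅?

The only undirected path from rho to tau is:
  1. rho → sigma ← tau — sigma:collider[blocks] ⇒ blocked
Since every path is blocked, d-separation holds.

Yes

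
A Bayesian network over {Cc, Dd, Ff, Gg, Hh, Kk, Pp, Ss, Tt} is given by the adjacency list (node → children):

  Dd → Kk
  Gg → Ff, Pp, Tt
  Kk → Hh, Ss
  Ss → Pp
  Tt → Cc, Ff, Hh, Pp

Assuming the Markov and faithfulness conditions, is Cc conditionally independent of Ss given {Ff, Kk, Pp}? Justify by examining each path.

No

Enumerating the 4 paths from Cc to Ss and testing each for blocking by {Ff, Kk, Pp}:
Path 1: Cc ← Tt → Pp ← Ss
  Tt is a fork and Tt is not conditioned on; Pp is a collider and Pp is conditioned on, which opens it — no node blocks this path, so it is active.
Path 2: Cc ← Tt ← Gg → Pp ← Ss
  Tt is a chain and Tt is not conditioned on; Gg is a fork and Gg is not conditioned on; Pp is a collider and Pp is conditioned on, which opens it — no node blocks this path, so it is active.
Path 3: Cc ← Tt → Hh ← Kk → Ss
  Hh is a collider here and neither Hh nor any of its descendants is conditioned on, so the collider stays closed — the path is blocked at Hh.
Path 4: Cc ← Tt → Ff ← Gg → Pp ← Ss
  Tt is a fork and Tt is not conditioned on; Ff is a collider and Ff is conditioned on, which opens it; Gg is a fork and Gg is not conditioned on; Pp is a collider and Pp is conditioned on, which opens it — no node blocks this path, so it is active.
At least one path is unblocked, so d-separation fails.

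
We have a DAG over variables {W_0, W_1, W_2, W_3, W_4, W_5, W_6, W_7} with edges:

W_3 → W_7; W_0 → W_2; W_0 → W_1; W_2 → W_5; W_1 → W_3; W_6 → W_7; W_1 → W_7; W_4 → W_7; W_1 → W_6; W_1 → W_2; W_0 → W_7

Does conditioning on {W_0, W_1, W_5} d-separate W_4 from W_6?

We examine all 5 paths between W_4 and W_6:
Path 1: W_4 → W_7 ← W_6
  W_7 is a collider here and neither W_7 nor any of its descendants is conditioned on, so the collider stays closed — the path is blocked at W_7.
Path 2: W_4 → W_7 ← W_3 ← W_1 → W_6
  W_7 is a collider here and neither W_7 nor any of its descendants is conditioned on, so the collider stays closed — the path is blocked at W_7.
Path 3: W_4 → W_7 ← W_0 → W_2 ← W_1 → W_6
  W_7 is a collider here and neither W_7 nor any of its descendants is conditioned on, so the collider stays closed — the path is blocked at W_7.
Path 4: W_4 → W_7 ← W_0 → W_1 → W_6
  W_7 is a collider here and neither W_7 nor any of its descendants is conditioned on, so the collider stays closed — the path is blocked at W_7.
Path 5: W_4 → W_7 ← W_1 → W_6
  W_7 is a collider here and neither W_7 nor any of its descendants is conditioned on, so the collider stays closed — the path is blocked at W_7.
Since every path is blocked, d-separation holds.

Yes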